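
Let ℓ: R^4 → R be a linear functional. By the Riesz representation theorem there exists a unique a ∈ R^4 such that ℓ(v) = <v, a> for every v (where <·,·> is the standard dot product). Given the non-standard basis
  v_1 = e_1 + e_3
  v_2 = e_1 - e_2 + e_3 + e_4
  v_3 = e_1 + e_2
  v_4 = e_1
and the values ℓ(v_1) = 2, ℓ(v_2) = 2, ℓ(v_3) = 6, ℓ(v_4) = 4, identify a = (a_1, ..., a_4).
a = (4, 2, -2, 2)

Write a = (a_1, ..., a_4) in the standard basis. For each basis vector v_i, ℓ(v_i) = <v_i, a> is a linear equation in the a_j's. Collect the n equations into a matrix system V a = ℓ, where row i of V is v_i (expressed in the standard basis). Since V is invertible (lower-triangular with 1s on the diagonal, up to permutation), solve by back-substitution:
  V =
[[1, 0, 1, 0],
 [1, -1, 1, 1],
 [1, 1, 0, 0],
 [1, 0, 0, 0]]
  V a = (2, 2, 6, 4)
Solving gives a = (4, 2, -2, 2).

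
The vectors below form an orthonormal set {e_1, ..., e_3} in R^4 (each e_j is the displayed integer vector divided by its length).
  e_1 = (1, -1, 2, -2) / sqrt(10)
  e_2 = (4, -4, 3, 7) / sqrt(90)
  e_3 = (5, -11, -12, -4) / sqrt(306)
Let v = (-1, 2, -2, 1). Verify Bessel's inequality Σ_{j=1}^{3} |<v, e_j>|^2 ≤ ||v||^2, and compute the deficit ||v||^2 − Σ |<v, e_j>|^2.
Σ |<v, e_j>|^2 = 2939/306; ||v||^2 = 10; deficit = 121/306

Write each e_j = u_j / sqrt(<u_j, u_j>) where u_j is the displayed integer vector. Then <v, e_j> = <v, u_j> / sqrt(<u_j, u_j>), so |<v, e_j>|^2 = <v, u_j>^2 / <u_j, u_j>.
Coefficients: <v, e_1> = -9/sqrt(10), <v, e_2> = -11/sqrt(90), <v, e_3> = -7/sqrt(306).
Square and sum: Σ |<v, e_j>|^2 = 2939/306.
Compute ||v||^2 = v·v = 10.
Deficit = 10 − 2939/306 = 121/306 ≥ 0, confirming Bessel's inequality. (The deficit equals ||v − Σ <v,e_j> e_j||^2, the squared distance from v to span{e_j}.)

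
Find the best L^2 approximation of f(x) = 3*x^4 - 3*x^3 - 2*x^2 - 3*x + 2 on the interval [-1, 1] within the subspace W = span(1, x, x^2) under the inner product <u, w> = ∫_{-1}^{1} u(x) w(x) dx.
g(x) = 4*x^2/7 - 24*x/5 + 61/35

The best approximation g ∈ W is the orthogonal projection of f onto W. Writing g = a_0 + a_1 x + a_2 x^2, the coefficients solve the normal equations G · a = b where
  G_{ij} = <φ_i, φ_j> and b_i = <f, φ_i>, with φ_0 = 1, φ_1 = x, φ_2 = x^2.
G =
  [2, 0, 2/3]
  [0, 2/3, 0]
  [2/3, 0, 2/5],
b = (58/15, -16/5, 146/105).
Solving gives a_0 = 61/35, a_1 = -24/5, a_2 = 4/7, so
  g(x) = 4*x^2/7 - 24*x/5 + 61/35.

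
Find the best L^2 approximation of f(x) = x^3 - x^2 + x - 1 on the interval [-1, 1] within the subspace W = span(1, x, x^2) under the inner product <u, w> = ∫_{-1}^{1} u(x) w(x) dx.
g(x) = -x^2 + 8*x/5 - 1

The best approximation g ∈ W is the orthogonal projection of f onto W. Writing g = a_0 + a_1 x + a_2 x^2, the coefficients solve the normal equations G · a = b where
  G_{ij} = <φ_i, φ_j> and b_i = <f, φ_i>, with φ_0 = 1, φ_1 = x, φ_2 = x^2.
G =
  [2, 0, 2/3]
  [0, 2/3, 0]
  [2/3, 0, 2/5],
b = (-8/3, 16/15, -16/15).
Solving gives a_0 = -1, a_1 = 8/5, a_2 = -1, so
  g(x) = -x^2 + 8*x/5 - 1.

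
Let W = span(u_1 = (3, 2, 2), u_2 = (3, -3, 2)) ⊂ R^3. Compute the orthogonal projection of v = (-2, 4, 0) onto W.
proj_W(v) = (-18/13, 4, -12/13)

Set up U = [u_1 | ... | u_2] ∈ R^(3×2). The projector onto W = col(U) is P = U (U^T U)^(-1) U^T.
Compute U^T U =
  [17, 7]
  [7, 22],
and U^T v = (2, -18).
Solve U^T U · c = U^T v for the coefficients: c = (34/65, -64/65). The projection is proj_W(v) = U c.
Check: (v - proj_W(v)) · u_1 = 0  (should be 0).
Check: (v - proj_W(v)) · u_2 = 0  (should be 0).
Result: proj_W(v) = (-18/13, 4, -12/13).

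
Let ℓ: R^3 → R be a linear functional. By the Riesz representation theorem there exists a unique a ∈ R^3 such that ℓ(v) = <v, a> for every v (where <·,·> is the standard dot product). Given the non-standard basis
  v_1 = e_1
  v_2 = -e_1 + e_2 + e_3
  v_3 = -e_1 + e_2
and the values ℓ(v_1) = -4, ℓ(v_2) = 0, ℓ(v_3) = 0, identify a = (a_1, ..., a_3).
a = (-4, -4, 0)

Write a = (a_1, ..., a_3) in the standard basis. For each basis vector v_i, ℓ(v_i) = <v_i, a> is a linear equation in the a_j's. Collect the n equations into a matrix system V a = ℓ, where row i of V is v_i (expressed in the standard basis). Since V is invertible (lower-triangular with 1s on the diagonal, up to permutation), solve by back-substitution:
  V =
[[1, 0, 0],
 [-1, 1, 1],
 [-1, 1, 0]]
  V a = (-4, 0, 0)
Solving gives a = (-4, -4, 0).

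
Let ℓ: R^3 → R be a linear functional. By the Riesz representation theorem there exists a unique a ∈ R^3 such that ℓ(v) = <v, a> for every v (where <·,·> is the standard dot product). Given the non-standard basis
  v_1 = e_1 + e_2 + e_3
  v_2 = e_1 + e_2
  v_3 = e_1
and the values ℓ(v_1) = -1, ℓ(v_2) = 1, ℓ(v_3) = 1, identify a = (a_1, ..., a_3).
a = (1, 0, -2)

Write a = (a_1, ..., a_3) in the standard basis. For each basis vector v_i, ℓ(v_i) = <v_i, a> is a linear equation in the a_j's. Collect the n equations into a matrix system V a = ℓ, where row i of V is v_i (expressed in the standard basis). Since V is invertible (lower-triangular with 1s on the diagonal, up to permutation), solve by back-substitution:
  V =
[[1, 1, 1],
 [1, 1, 0],
 [1, 0, 0]]
  V a = (-1, 1, 1)
Solving gives a = (1, 0, -2).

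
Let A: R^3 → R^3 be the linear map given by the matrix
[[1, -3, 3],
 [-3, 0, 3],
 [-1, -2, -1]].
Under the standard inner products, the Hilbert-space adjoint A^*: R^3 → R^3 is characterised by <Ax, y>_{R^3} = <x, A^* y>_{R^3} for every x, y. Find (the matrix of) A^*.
A^* = A^T =
[[1, -3, -1],
 [-3, 0, -2],
 [3, 3, -1]]

For real matrices with standard dot products, the defining identity <Ax, y> = <x, A^* y> gives (Ax)^T y = x^T (A^*) y, i.e. x^T A^T y = x^T (A^*) y. Since this holds for all x, y, we must have A^* = A^T. Therefore
A^* =
[[1, -3, -1],
 [-3, 0, -2],
 [3, 3, -1]].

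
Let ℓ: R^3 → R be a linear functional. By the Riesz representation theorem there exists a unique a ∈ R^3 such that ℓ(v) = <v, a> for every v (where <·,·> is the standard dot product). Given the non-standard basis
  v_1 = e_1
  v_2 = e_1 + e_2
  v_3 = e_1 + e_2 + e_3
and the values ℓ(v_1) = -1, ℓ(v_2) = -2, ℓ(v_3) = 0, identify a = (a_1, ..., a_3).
a = (-1, -1, 2)

Write a = (a_1, ..., a_3) in the standard basis. For each basis vector v_i, ℓ(v_i) = <v_i, a> is a linear equation in the a_j's. Collect the n equations into a matrix system V a = ℓ, where row i of V is v_i (expressed in the standard basis). Since V is invertible (lower-triangular with 1s on the diagonal, up to permutation), solve by back-substitution:
  V =
[[1, 0, 0],
 [1, 1, 0],
 [1, 1, 1]]
  V a = (-1, -2, 0)
Solving gives a = (-1, -1, 2).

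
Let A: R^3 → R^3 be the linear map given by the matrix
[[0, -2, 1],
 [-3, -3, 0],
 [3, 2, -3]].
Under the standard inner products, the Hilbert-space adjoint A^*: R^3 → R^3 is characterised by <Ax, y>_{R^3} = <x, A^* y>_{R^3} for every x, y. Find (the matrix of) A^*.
A^* = A^T =
[[0, -3, 3],
 [-2, -3, 2],
 [1, 0, -3]]

For real matrices with standard dot products, the defining identity <Ax, y> = <x, A^* y> gives (Ax)^T y = x^T (A^*) y, i.e. x^T A^T y = x^T (A^*) y. Since this holds for all x, y, we must have A^* = A^T. Therefore
A^* =
[[0, -3, 3],
 [-2, -3, 2],
 [1, 0, -3]].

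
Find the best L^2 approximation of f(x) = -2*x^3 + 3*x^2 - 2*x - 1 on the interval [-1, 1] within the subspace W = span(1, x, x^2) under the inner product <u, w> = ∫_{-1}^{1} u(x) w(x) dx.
g(x) = 3*x^2 - 16*x/5 - 1

The best approximation g ∈ W is the orthogonal projection of f onto W. Writing g = a_0 + a_1 x + a_2 x^2, the coefficients solve the normal equations G · a = b where
  G_{ij} = <φ_i, φ_j> and b_i = <f, φ_i>, with φ_0 = 1, φ_1 = x, φ_2 = x^2.
G =
  [2, 0, 2/3]
  [0, 2/3, 0]
  [2/3, 0, 2/5],
b = (0, -32/15, 8/15).
Solving gives a_0 = -1, a_1 = -16/5, a_2 = 3, so
  g(x) = 3*x^2 - 16*x/5 - 1.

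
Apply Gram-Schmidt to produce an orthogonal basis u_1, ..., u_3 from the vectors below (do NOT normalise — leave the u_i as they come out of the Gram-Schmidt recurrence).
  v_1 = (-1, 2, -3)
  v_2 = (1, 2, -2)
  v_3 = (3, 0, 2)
Orthogonal basis:
  u_1 = (-1, 2, -3)
  u_2 = (23/14, 5/7, -1/14)
  u_3 = (-4/45, 2/9, 8/45)

Apply the Gram-Schmidt recurrence
  u_1 = v_1
  u_i = v_i − Σ_{j<i} ((v_i · u_j) / (u_j · u_j)) · u_j.

Step by step this gives:
  u_1 = (-1, 2, -3)
  u_2 = (23/14, 5/7, -1/14)
  u_3 = (-4/45, 2/9, 8/45)

Orthogonality check:
  u_2 · u_1 = 0 (should be 0)
  u_3 · u_1 = 0 (should be 0)
  u_3 · u_2 = 0 (should be 0)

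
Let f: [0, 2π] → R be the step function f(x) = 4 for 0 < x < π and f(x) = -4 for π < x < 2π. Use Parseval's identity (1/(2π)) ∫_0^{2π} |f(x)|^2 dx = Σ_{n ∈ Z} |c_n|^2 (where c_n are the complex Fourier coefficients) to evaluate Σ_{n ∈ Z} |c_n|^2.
Σ |c_n|^2 = 16

Parseval equates the L^2 energy of f (normalised by 1/(2π)) with the ℓ^2 sum of its Fourier coefficients: (1/(2π)) ∫_0^{2π} |f|^2 = Σ |c_n|^2.
Compute the left side: (1/(2π)) [∫_0^π 4^2 dx + ∫_π^{2π} (-4)^2 dx] = (1/(2π)) · (16π + 16π) = (16 + 16)/2 = 16.
So Σ_{n ∈ Z} |c_n|^2 = 16.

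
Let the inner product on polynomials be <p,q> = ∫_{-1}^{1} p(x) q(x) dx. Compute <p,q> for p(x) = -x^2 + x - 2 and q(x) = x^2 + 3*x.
<p,q> = 4/15

Expand the product: p(x)·q(x) = -x^4 - 2*x^3 + x^2 - 6*x.
∫_{-1}^{1} of each monomial x^k gives [2/(k+1) if k even, 0 if k odd]. Integrating term-by-term (or equivalently evaluating the antiderivative F(x) = -x^5/5 - x^4/2 + x^3/3 - 3*x^2 at the endpoints):
  F(1) − F(−1) = -101/30 − (-109/30) = 4/15.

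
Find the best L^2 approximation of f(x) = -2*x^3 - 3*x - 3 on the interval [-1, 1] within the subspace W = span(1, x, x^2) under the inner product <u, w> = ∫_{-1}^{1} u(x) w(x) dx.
g(x) = -21*x/5 - 3

The best approximation g ∈ W is the orthogonal projection of f onto W. Writing g = a_0 + a_1 x + a_2 x^2, the coefficients solve the normal equations G · a = b where
  G_{ij} = <φ_i, φ_j> and b_i = <f, φ_i>, with φ_0 = 1, φ_1 = x, φ_2 = x^2.
G =
  [2, 0, 2/3]
  [0, 2/3, 0]
  [2/3, 0, 2/5],
b = (-6, -14/5, -2).
Solving gives a_0 = -3, a_1 = -21/5, a_2 = 0, so
  g(x) = -21*x/5 - 3.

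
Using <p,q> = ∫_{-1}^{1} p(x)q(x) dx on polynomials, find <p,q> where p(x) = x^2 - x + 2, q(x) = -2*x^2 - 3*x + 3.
<p,q> = 188/15

Expand the product: p(x)·q(x) = -2*x^4 - x^3 + 2*x^2 - 9*x + 6.
∫_{-1}^{1} of each monomial x^k gives [2/(k+1) if k even, 0 if k odd]. Integrating term-by-term (or equivalently evaluating the antiderivative F(x) = -2*x^5/5 - x^4/4 + 2*x^3/3 - 9*x^2/2 + 6*x at the endpoints):
  F(1) − F(−1) = 91/60 − (-661/60) = 188/15.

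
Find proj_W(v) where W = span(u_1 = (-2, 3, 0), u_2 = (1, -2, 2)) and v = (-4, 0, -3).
proj_W(v) = (-50/53, 108/53, -132/53)

Set up U = [u_1 | ... | u_2] ∈ R^(3×2). The projector onto W = col(U) is P = U (U^T U)^(-1) U^T.
Compute U^T U =
  [13, -8]
  [-8, 9],
and U^T v = (8, -10).
Solve U^T U · c = U^T v for the coefficients: c = (-8/53, -66/53). The projection is proj_W(v) = U c.
Check: (v - proj_W(v)) · u_1 = 0  (should be 0).
Check: (v - proj_W(v)) · u_2 = 0  (should be 0).
Result: proj_W(v) = (-50/53, 108/53, -132/53).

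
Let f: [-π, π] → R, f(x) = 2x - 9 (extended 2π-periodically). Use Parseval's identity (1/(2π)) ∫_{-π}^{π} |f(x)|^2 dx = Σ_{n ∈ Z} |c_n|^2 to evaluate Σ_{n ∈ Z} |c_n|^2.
Σ |c_n|^2 = 4π^2/3 + 81

Expand and integrate term by term over [-π, π]:
  ∫ (2x)^2 dx = 4·(2π^3/3); ∫ 2·2·(-9)·x dx = 0 (odd integrand); ∫ (-9)^2 dx = 81·2π.
So (1/(2π)) ∫_{-π}^{π} (2x - 9)^2 dx = 4π^2/3 + 81 = 4π^2/3 + 81.
Parseval ⇒ Σ |c_n|^2 = 4π^2/3 + 81.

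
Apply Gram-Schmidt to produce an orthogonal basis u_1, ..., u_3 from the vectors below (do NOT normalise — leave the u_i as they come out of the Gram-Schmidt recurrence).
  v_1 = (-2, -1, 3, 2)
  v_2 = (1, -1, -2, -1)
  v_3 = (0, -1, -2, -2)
Orthogonal basis:
  u_1 = (-2, -1, 3, 2)
  u_2 = (0, -3/2, -1/2, 0)
  u_3 = (-1, 0, 0, -1)

Apply the Gram-Schmidt recurrence
  u_1 = v_1
  u_i = v_i − Σ_{j<i} ((v_i · u_j) / (u_j · u_j)) · u_j.

Step by step this gives:
  u_1 = (-2, -1, 3, 2)
  u_2 = (0, -3/2, -1/2, 0)
  u_3 = (-1, 0, 0, -1)

Orthogonality check:
  u_2 · u_1 = 0 (should be 0)
  u_3 · u_1 = 0 (should be 0)
  u_3 · u_2 = 0 (should be 0)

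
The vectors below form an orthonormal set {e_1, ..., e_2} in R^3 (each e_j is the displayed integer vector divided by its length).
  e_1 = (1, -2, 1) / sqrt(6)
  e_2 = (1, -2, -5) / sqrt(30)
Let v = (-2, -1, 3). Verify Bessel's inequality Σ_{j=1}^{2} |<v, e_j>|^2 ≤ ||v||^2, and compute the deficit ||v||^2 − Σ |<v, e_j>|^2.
Σ |<v, e_j>|^2 = 9; ||v||^2 = 14; deficit = 5

Write each e_j = u_j / sqrt(<u_j, u_j>) where u_j is the displayed integer vector. Then <v, e_j> = <v, u_j> / sqrt(<u_j, u_j>), so |<v, e_j>|^2 = <v, u_j>^2 / <u_j, u_j>.
Coefficients: <v, e_1> = 3/sqrt(6), <v, e_2> = -15/sqrt(30).
Square and sum: Σ |<v, e_j>|^2 = 9.
Compute ||v||^2 = v·v = 14.
Deficit = 14 − 9 = 5 ≥ 0, confirming Bessel's inequality. (The deficit equals ||v − Σ <v,e_j> e_j||^2, the squared distance from v to span{e_j}.)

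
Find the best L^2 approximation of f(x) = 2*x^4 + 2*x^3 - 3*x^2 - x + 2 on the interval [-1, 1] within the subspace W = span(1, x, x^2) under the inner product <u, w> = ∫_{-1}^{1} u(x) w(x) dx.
g(x) = -9*x^2/7 + x/5 + 64/35

The best approximation g ∈ W is the orthogonal projection of f onto W. Writing g = a_0 + a_1 x + a_2 x^2, the coefficients solve the normal equations G · a = b where
  G_{ij} = <φ_i, φ_j> and b_i = <f, φ_i>, with φ_0 = 1, φ_1 = x, φ_2 = x^2.
G =
  [2, 0, 2/3]
  [0, 2/3, 0]
  [2/3, 0, 2/5],
b = (14/5, 2/15, 74/105).
Solving gives a_0 = 64/35, a_1 = 1/5, a_2 = -9/7, so
  g(x) = -9*x^2/7 + x/5 + 64/35.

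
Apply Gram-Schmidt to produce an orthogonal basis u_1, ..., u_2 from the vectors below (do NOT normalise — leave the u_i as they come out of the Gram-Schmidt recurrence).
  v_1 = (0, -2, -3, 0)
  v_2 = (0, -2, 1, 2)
Orthogonal basis:
  u_1 = (0, -2, -3, 0)
  u_2 = (0, -24/13, 16/13, 2)

Apply the Gram-Schmidt recurrence
  u_1 = v_1
  u_i = v_i − Σ_{j<i} ((v_i · u_j) / (u_j · u_j)) · u_j.

Step by step this gives:
  u_1 = (0, -2, -3, 0)
  u_2 = (0, -24/13, 16/13, 2)

Orthogonality check:
  u_2 · u_1 = 0 (should be 0)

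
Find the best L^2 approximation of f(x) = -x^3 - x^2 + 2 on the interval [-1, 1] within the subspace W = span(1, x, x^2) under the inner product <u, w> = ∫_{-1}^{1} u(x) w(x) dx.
g(x) = -x^2 - 3*x/5 + 2

The best approximation g ∈ W is the orthogonal projection of f onto W. Writing g = a_0 + a_1 x + a_2 x^2, the coefficients solve the normal equations G · a = b where
  G_{ij} = <φ_i, φ_j> and b_i = <f, φ_i>, with φ_0 = 1, φ_1 = x, φ_2 = x^2.
G =
  [2, 0, 2/3]
  [0, 2/3, 0]
  [2/3, 0, 2/5],
b = (10/3, -2/5, 14/15).
Solving gives a_0 = 2, a_1 = -3/5, a_2 = -1, so
  g(x) = -x^2 - 3*x/5 + 2.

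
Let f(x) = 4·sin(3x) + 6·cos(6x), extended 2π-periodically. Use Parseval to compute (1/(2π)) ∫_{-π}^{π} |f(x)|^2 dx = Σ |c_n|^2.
Σ |c_n|^2 = 26

Expand |f|^2 and use orthogonality of {sin(nx), cos(mx)} on [-π, π]:
  ∫_{-π}^{π} sin(nx)^2 dx = π, ∫ cos(mx)^2 dx = π, and cross terms integrate to 0.
So ∫_{-π}^{π} f(x)^2 dx = 4^2 · π + 6^2 · π = (16 + 36)π.
Divide by 2π: (16 + 36)/2 = 26.
By Parseval, this equals Σ |c_n|^2.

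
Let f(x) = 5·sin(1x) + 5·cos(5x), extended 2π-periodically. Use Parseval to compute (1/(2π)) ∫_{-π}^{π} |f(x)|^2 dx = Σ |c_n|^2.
Σ |c_n|^2 = 25

Expand |f|^2 and use orthogonality of {sin(nx), cos(mx)} on [-π, π]:
  ∫_{-π}^{π} sin(nx)^2 dx = π, ∫ cos(mx)^2 dx = π, and cross terms integrate to 0.
So ∫_{-π}^{π} f(x)^2 dx = 5^2 · π + 5^2 · π = (25 + 25)π.
Divide by 2π: (25 + 25)/2 = 25.
By Parseval, this equals Σ |c_n|^2.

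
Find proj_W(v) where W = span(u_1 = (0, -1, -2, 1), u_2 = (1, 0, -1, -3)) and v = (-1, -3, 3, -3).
proj_W(v) = (24/65, 61/65, 98/65, -133/65)

Set up U = [u_1 | ... | u_2] ∈ R^(4×2). The projector onto W = col(U) is P = U (U^T U)^(-1) U^T.
Compute U^T U =
  [6, -1]
  [-1, 11],
and U^T v = (-6, 5).
Solve U^T U · c = U^T v for the coefficients: c = (-61/65, 24/65). The projection is proj_W(v) = U c.
Check: (v - proj_W(v)) · u_1 = 0  (should be 0).
Check: (v - proj_W(v)) · u_2 = 0  (should be 0).
Result: proj_W(v) = (24/65, 61/65, 98/65, -133/65).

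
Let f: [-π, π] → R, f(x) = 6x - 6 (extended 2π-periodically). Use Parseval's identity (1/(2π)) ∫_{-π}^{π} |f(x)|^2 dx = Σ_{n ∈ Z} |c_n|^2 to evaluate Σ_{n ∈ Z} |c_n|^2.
Σ |c_n|^2 = 12π^2 + 36

Expand and integrate term by term over [-π, π]:
  ∫ (6x)^2 dx = 36·(2π^3/3); ∫ 2·6·(-6)·x dx = 0 (odd integrand); ∫ (-6)^2 dx = 36·2π.
So (1/(2π)) ∫_{-π}^{π} (6x - 6)^2 dx = 36π^2/3 + 36 = 12π^2 + 36.
Parseval ⇒ Σ |c_n|^2 = 12π^2 + 36.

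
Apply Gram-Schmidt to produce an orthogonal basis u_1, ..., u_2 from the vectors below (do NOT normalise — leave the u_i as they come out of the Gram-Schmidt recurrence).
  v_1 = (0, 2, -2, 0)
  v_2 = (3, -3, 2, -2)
Orthogonal basis:
  u_1 = (0, 2, -2, 0)
  u_2 = (3, -1/2, -1/2, -2)

Apply the Gram-Schmidt recurrence
  u_1 = v_1
  u_i = v_i − Σ_{j<i} ((v_i · u_j) / (u_j · u_j)) · u_j.

Step by step this gives:
  u_1 = (0, 2, -2, 0)
  u_2 = (3, -1/2, -1/2, -2)

Orthogonality check:
  u_2 · u_1 = 0 (should be 0)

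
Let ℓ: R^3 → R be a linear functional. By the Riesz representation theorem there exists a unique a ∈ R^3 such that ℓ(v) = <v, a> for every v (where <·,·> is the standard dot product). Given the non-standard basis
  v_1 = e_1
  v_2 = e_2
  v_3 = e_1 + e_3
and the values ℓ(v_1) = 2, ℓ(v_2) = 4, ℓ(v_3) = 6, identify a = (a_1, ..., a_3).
a = (2, 4, 4)

Write a = (a_1, ..., a_3) in the standard basis. For each basis vector v_i, ℓ(v_i) = <v_i, a> is a linear equation in the a_j's. Collect the n equations into a matrix system V a = ℓ, where row i of V is v_i (expressed in the standard basis). Since V is invertible (lower-triangular with 1s on the diagonal, up to permutation), solve by back-substitution:
  V =
[[1, 0, 0],
 [0, 1, 0],
 [1, 0, 1]]
  V a = (2, 4, 6)
Solving gives a = (2, 4, 4).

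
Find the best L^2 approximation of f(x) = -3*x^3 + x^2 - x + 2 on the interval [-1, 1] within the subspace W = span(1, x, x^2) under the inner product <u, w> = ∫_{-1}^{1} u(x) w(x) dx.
g(x) = x^2 - 14*x/5 + 2

The best approximation g ∈ W is the orthogonal projection of f onto W. Writing g = a_0 + a_1 x + a_2 x^2, the coefficients solve the normal equations G · a = b where
  G_{ij} = <φ_i, φ_j> and b_i = <f, φ_i>, with φ_0 = 1, φ_1 = x, φ_2 = x^2.
G =
  [2, 0, 2/3]
  [0, 2/3, 0]
  [2/3, 0, 2/5],
b = (14/3, -28/15, 26/15).
Solving gives a_0 = 2, a_1 = -14/5, a_2 = 1, so
  g(x) = x^2 - 14*x/5 + 2.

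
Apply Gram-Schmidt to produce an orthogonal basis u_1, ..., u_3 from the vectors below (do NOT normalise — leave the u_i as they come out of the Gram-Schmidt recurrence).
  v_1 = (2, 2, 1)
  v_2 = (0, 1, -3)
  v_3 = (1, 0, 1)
Orthogonal basis:
  u_1 = (2, 2, 1)
  u_2 = (2/9, 11/9, -26/9)
  u_3 = (35/89, -30/89, -10/89)

Apply the Gram-Schmidt recurrence
  u_1 = v_1
  u_i = v_i − Σ_{j<i} ((v_i · u_j) / (u_j · u_j)) · u_j.

Step by step this gives:
  u_1 = (2, 2, 1)
  u_2 = (2/9, 11/9, -26/9)
  u_3 = (35/89, -30/89, -10/89)

Orthogonality check:
  u_2 · u_1 = 0 (should be 0)
  u_3 · u_1 = 0 (should be 0)
  u_3 · u_2 = 0 (should be 0)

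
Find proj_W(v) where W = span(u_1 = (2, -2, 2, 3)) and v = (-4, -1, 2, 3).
proj_W(v) = (2/3, -2/3, 2/3, 1)

Set up U = [u_1 | ... | u_1] ∈ R^(4×1). The projector onto W = col(U) is P = U (U^T U)^(-1) U^T.
Compute U^T U =
  [21],
and U^T v = (7).
Solve U^T U · c = U^T v for the coefficients: c = (1/3). The projection is proj_W(v) = U c.
Check: (v - proj_W(v)) · u_1 = 0  (should be 0).
Result: proj_W(v) = (2/3, -2/3, 2/3, 1).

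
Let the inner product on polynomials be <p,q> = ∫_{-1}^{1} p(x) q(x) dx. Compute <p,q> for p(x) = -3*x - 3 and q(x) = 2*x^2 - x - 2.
<p,q> = 10

Expand the product: p(x)·q(x) = -6*x^3 - 3*x^2 + 9*x + 6.
∫_{-1}^{1} of each monomial x^k gives [2/(k+1) if k even, 0 if k odd]. Integrating term-by-term (or equivalently evaluating the antiderivative F(x) = -3*x^4/2 - x^3 + 9*x^2/2 + 6*x at the endpoints):
  F(1) − F(−1) = 8 − (-2) = 10.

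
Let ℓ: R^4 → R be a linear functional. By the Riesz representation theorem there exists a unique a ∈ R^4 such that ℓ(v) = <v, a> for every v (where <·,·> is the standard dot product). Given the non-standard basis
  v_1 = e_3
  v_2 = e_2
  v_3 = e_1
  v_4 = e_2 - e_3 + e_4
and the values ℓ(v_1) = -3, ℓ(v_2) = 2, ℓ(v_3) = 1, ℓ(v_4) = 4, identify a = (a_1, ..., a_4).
a = (1, 2, -3, -1)

Write a = (a_1, ..., a_4) in the standard basis. For each basis vector v_i, ℓ(v_i) = <v_i, a> is a linear equation in the a_j's. Collect the n equations into a matrix system V a = ℓ, where row i of V is v_i (expressed in the standard basis). Since V is invertible (lower-triangular with 1s on the diagonal, up to permutation), solve by back-substitution:
  V =
[[0, 0, 1, 0],
 [0, 1, 0, 0],
 [1, 0, 0, 0],
 [0, 1, -1, 1]]
  V a = (-3, 2, 1, 4)
Solving gives a = (1, 2, -3, -1).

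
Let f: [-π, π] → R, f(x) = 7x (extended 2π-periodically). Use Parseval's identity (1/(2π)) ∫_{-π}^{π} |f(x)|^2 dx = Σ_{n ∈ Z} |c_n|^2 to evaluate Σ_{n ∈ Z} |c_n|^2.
Σ |c_n|^2 = 49π^2/3

Expand and integrate term by term over [-π, π]:
  ∫ (7x)^2 dx = 49·(2π^3/3); ∫ 2·7·(0)·x dx = 0 (odd integrand); ∫ 0^2 dx = 0·2π.
So (1/(2π)) ∫_{-π}^{π} (7x)^2 dx = 49π^2/3 + 0 = 49π^2/3.
Parseval ⇒ Σ |c_n|^2 = 49π^2/3.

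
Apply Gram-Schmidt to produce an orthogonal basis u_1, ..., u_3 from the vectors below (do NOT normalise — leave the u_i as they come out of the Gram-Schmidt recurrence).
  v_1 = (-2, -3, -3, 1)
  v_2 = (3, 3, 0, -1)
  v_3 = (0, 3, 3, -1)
Orthogonal basis:
  u_1 = (-2, -3, -3, 1)
  u_2 = (37/23, 21/23, -48/23, -7/23)
  u_3 = (-180/181, 162/181, -60/181, -54/181)

Apply the Gram-Schmidt recurrence
  u_1 = v_1
  u_i = v_i − Σ_{j<i} ((v_i · u_j) / (u_j · u_j)) · u_j.

Step by step this gives:
  u_1 = (-2, -3, -3, 1)
  u_2 = (37/23, 21/23, -48/23, -7/23)
  u_3 = (-180/181, 162/181, -60/181, -54/181)

Orthogonality check:
  u_2 · u_1 = 0 (should be 0)
  u_3 · u_1 = 0 (should be 0)
  u_3 · u_2 = 0 (should be 0)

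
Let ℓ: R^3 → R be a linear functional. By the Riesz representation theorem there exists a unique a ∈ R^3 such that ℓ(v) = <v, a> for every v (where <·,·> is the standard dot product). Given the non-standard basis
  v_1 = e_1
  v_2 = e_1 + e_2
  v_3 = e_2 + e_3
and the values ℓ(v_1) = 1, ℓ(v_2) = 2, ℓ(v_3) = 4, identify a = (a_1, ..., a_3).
a = (1, 1, 3)

Write a = (a_1, ..., a_3) in the standard basis. For each basis vector v_i, ℓ(v_i) = <v_i, a> is a linear equation in the a_j's. Collect the n equations into a matrix system V a = ℓ, where row i of V is v_i (expressed in the standard basis). Since V is invertible (lower-triangular with 1s on the diagonal, up to permutation), solve by back-substitution:
  V =
[[1, 0, 0],
 [1, 1, 0],
 [0, 1, 1]]
  V a = (1, 2, 4)
Solving gives a = (1, 1, 3).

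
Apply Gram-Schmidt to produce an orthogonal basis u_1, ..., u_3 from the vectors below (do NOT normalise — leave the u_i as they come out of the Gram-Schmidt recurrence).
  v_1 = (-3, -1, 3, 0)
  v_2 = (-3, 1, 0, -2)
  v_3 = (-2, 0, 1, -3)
Orthogonal basis:
  u_1 = (-3, -1, 3, 0)
  u_2 = (-33/19, 27/19, -24/19, -2)
  u_3 = (77/101, -63/101, 56/101, -147/101)

Apply the Gram-Schmidt recurrence
  u_1 = v_1
  u_i = v_i − Σ_{j<i} ((v_i · u_j) / (u_j · u_j)) · u_j.

Step by step this gives:
  u_1 = (-3, -1, 3, 0)
  u_2 = (-33/19, 27/19, -24/19, -2)
  u_3 = (77/101, -63/101, 56/101, -147/101)

Orthogonality check:
  u_2 · u_1 = 0 (should be 0)
  u_3 · u_1 = 0 (should be 0)
  u_3 · u_2 = 0 (should be 0)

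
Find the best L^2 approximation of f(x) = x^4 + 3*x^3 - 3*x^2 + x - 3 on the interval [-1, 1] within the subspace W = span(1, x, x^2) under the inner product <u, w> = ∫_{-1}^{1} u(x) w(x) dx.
g(x) = -15*x^2/7 + 14*x/5 - 108/35

The best approximation g ∈ W is the orthogonal projection of f onto W. Writing g = a_0 + a_1 x + a_2 x^2, the coefficients solve the normal equations G · a = b where
  G_{ij} = <φ_i, φ_j> and b_i = <f, φ_i>, with φ_0 = 1, φ_1 = x, φ_2 = x^2.
G =
  [2, 0, 2/3]
  [0, 2/3, 0]
  [2/3, 0, 2/5],
b = (-38/5, 28/15, -102/35).
Solving gives a_0 = -108/35, a_1 = 14/5, a_2 = -15/7, so
  g(x) = -15*x^2/7 + 14*x/5 - 108/35.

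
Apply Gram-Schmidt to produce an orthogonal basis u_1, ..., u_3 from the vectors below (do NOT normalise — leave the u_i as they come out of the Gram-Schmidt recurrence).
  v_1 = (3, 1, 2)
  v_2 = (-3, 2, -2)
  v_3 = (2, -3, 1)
Orthogonal basis:
  u_1 = (3, 1, 2)
  u_2 = (-9/14, 39/14, -3/7)
  u_3 = (2/13, 0, -3/13)

Apply the Gram-Schmidt recurrence
  u_1 = v_1
  u_i = v_i − Σ_{j<i} ((v_i · u_j) / (u_j · u_j)) · u_j.

Step by step this gives:
  u_1 = (3, 1, 2)
  u_2 = (-9/14, 39/14, -3/7)
  u_3 = (2/13, 0, -3/13)

Orthogonality check:
  u_2 · u_1 = 0 (should be 0)
  u_3 · u_1 = 0 (should be 0)
  u_3 · u_2 = 0 (should be 0)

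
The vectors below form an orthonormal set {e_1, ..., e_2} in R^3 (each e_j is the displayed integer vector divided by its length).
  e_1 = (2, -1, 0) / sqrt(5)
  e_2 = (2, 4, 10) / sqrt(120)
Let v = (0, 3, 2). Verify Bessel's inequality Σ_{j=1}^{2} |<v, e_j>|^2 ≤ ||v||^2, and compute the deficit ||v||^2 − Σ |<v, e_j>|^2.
Σ |<v, e_j>|^2 = 31/3; ||v||^2 = 13; deficit = 8/3

Write each e_j = u_j / sqrt(<u_j, u_j>) where u_j is the displayed integer vector. Then <v, e_j> = <v, u_j> / sqrt(<u_j, u_j>), so |<v, e_j>|^2 = <v, u_j>^2 / <u_j, u_j>.
Coefficients: <v, e_1> = -3/sqrt(5), <v, e_2> = 32/sqrt(120).
Square and sum: Σ |<v, e_j>|^2 = 31/3.
Compute ||v||^2 = v·v = 13.
Deficit = 13 − 31/3 = 8/3 ≥ 0, confirming Bessel's inequality. (The deficit equals ||v − Σ <v,e_j> e_j||^2, the squared distance from v to span{e_j}.)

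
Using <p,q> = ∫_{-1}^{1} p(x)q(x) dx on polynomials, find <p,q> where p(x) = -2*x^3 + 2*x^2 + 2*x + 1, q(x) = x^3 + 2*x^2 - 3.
<p,q> = -718/105

Expand the product: p(x)·q(x) = -2*x^6 - 2*x^5 + 6*x^4 + 11*x^3 - 4*x^2 - 6*x - 3.
∫_{-1}^{1} of each monomial x^k gives [2/(k+1) if k even, 0 if k odd]. Integrating term-by-term (or equivalently evaluating the antiderivative F(x) = -2*x^7/7 - x^6/3 + 6*x^5/5 + 11*x^4/4 - 4*x^3/3 - 3*x^2 - 3*x at the endpoints):
  F(1) − F(−1) = -1681/420 − (397/140) = -718/105.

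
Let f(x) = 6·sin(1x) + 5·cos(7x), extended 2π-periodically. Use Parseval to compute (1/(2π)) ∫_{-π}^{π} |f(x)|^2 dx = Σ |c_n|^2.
Σ |c_n|^2 = 61/2

Expand |f|^2 and use orthogonality of {sin(nx), cos(mx)} on [-π, π]:
  ∫_{-π}^{π} sin(nx)^2 dx = π, ∫ cos(mx)^2 dx = π, and cross terms integrate to 0.
So ∫_{-π}^{π} f(x)^2 dx = 6^2 · π + 5^2 · π = (36 + 25)π.
Divide by 2π: (36 + 25)/2 = 61/2.
By Parseval, this equals Σ |c_n|^2.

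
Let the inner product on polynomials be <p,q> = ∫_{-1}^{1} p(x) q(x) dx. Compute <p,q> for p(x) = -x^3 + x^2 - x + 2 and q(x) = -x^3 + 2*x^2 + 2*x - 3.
<p,q> = -1258/105

Expand the product: p(x)·q(x) = x^6 - 3*x^5 + x^4 + x^3 - x^2 + 7*x - 6.
∫_{-1}^{1} of each monomial x^k gives [2/(k+1) if k even, 0 if k odd]. Integrating term-by-term (or equivalently evaluating the antiderivative F(x) = x^7/7 - x^6/2 + x^5/5 + x^4/4 - x^3/3 + 7*x^2/2 - 6*x at the endpoints):
  F(1) − F(−1) = -1151/420 − (3881/420) = -1258/105.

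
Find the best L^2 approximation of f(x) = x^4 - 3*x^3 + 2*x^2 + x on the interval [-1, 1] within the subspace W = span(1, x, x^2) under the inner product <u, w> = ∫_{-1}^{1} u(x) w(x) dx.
g(x) = 20*x^2/7 - 4*x/5 - 3/35

The best approximation g ∈ W is the orthogonal projection of f onto W. Writing g = a_0 + a_1 x + a_2 x^2, the coefficients solve the normal equations G · a = b where
  G_{ij} = <φ_i, φ_j> and b_i = <f, φ_i>, with φ_0 = 1, φ_1 = x, φ_2 = x^2.
G =
  [2, 0, 2/3]
  [0, 2/3, 0]
  [2/3, 0, 2/5],
b = (26/15, -8/15, 38/35).
Solving gives a_0 = -3/35, a_1 = -4/5, a_2 = 20/7, so
  g(x) = 20*x^2/7 - 4*x/5 - 3/35.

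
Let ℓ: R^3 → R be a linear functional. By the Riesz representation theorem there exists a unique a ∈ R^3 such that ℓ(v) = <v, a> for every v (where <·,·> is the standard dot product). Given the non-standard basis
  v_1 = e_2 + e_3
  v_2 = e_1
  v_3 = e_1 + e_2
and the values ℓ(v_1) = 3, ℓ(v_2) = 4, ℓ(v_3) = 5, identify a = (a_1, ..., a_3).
a = (4, 1, 2)

Write a = (a_1, ..., a_3) in the standard basis. For each basis vector v_i, ℓ(v_i) = <v_i, a> is a linear equation in the a_j's. Collect the n equations into a matrix system V a = ℓ, where row i of V is v_i (expressed in the standard basis). Since V is invertible (lower-triangular with 1s on the diagonal, up to permutation), solve by back-substitution:
  V =
[[0, 1, 1],
 [1, 0, 0],
 [1, 1, 0]]
  V a = (3, 4, 5)
Solving gives a = (4, 1, 2).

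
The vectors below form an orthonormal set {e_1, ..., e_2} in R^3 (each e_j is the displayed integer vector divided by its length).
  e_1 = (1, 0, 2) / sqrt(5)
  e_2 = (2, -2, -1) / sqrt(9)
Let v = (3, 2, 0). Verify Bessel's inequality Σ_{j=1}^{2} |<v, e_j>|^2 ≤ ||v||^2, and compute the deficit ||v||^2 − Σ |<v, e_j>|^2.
Σ |<v, e_j>|^2 = 101/45; ||v||^2 = 13; deficit = 484/45

Write each e_j = u_j / sqrt(<u_j, u_j>) where u_j is the displayed integer vector. Then <v, e_j> = <v, u_j> / sqrt(<u_j, u_j>), so |<v, e_j>|^2 = <v, u_j>^2 / <u_j, u_j>.
Coefficients: <v, e_1> = 3/sqrt(5), <v, e_2> = 2/sqrt(9).
Square and sum: Σ |<v, e_j>|^2 = 101/45.
Compute ||v||^2 = v·v = 13.
Deficit = 13 − 101/45 = 484/45 ≥ 0, confirming Bessel's inequality. (The deficit equals ||v − Σ <v,e_j> e_j||^2, the squared distance from v to span{e_j}.)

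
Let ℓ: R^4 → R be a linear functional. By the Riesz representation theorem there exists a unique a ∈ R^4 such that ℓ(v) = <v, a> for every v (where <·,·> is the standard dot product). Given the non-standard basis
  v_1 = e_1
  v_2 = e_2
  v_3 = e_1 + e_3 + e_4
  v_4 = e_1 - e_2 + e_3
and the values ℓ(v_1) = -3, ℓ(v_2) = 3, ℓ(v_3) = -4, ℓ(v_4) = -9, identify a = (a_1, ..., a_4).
a = (-3, 3, -3, 2)

Write a = (a_1, ..., a_4) in the standard basis. For each basis vector v_i, ℓ(v_i) = <v_i, a> is a linear equation in the a_j's. Collect the n equations into a matrix system V a = ℓ, where row i of V is v_i (expressed in the standard basis). Since V is invertible (lower-triangular with 1s on the diagonal, up to permutation), solve by back-substitution:
  V =
[[1, 0, 0, 0],
 [0, 1, 0, 0],
 [1, 0, 1, 1],
 [1, -1, 1, 0]]
  V a = (-3, 3, -4, -9)
Solving gives a = (-3, 3, -3, 2).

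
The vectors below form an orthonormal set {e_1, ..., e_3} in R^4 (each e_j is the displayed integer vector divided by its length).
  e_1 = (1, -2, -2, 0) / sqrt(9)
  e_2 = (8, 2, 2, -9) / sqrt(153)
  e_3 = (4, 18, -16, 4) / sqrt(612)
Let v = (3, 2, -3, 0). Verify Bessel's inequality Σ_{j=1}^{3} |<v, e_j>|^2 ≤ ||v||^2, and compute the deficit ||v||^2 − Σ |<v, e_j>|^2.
Σ |<v, e_j>|^2 = 21; ||v||^2 = 22; deficit = 1

Write each e_j = u_j / sqrt(<u_j, u_j>) where u_j is the displayed integer vector. Then <v, e_j> = <v, u_j> / sqrt(<u_j, u_j>), so |<v, e_j>|^2 = <v, u_j>^2 / <u_j, u_j>.
Coefficients: <v, e_1> = 5/sqrt(9), <v, e_2> = 22/sqrt(153), <v, e_3> = 96/sqrt(612).
Square and sum: Σ |<v, e_j>|^2 = 21.
Compute ||v||^2 = v·v = 22.
Deficit = 22 − 21 = 1 ≥ 0, confirming Bessel's inequality. (The deficit equals ||v − Σ <v,e_j> e_j||^2, the squared distance from v to span{e_j}.)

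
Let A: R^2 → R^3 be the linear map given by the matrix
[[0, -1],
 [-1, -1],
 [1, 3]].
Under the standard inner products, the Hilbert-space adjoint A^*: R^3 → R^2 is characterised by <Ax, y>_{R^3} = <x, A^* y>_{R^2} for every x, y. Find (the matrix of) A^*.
A^* = A^T =
[[0, -1, 1],
 [-1, -1, 3]]

For real matrices with standard dot products, the defining identity <Ax, y> = <x, A^* y> gives (Ax)^T y = x^T (A^*) y, i.e. x^T A^T y = x^T (A^*) y. Since this holds for all x, y, we must have A^* = A^T. Therefore
A^* =
[[0, -1, 1],
 [-1, -1, 3]].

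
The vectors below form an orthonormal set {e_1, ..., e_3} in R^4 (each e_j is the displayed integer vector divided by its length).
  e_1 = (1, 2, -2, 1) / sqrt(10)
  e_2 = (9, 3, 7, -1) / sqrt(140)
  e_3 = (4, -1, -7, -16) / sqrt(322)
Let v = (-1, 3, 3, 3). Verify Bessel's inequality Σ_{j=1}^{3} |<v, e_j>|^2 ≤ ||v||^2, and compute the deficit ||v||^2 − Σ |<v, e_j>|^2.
Σ |<v, e_j>|^2 = 475/23; ||v||^2 = 28; deficit = 169/23

Write each e_j = u_j / sqrt(<u_j, u_j>) where u_j is the displayed integer vector. Then <v, e_j> = <v, u_j> / sqrt(<u_j, u_j>), so |<v, e_j>|^2 = <v, u_j>^2 / <u_j, u_j>.
Coefficients: <v, e_1> = 2/sqrt(10), <v, e_2> = 18/sqrt(140), <v, e_3> = -76/sqrt(322).
Square and sum: Σ |<v, e_j>|^2 = 475/23.
Compute ||v||^2 = v·v = 28.
Deficit = 28 − 475/23 = 169/23 ≥ 0, confirming Bessel's inequality. (The deficit equals ||v − Σ <v,e_j> e_j||^2, the squared distance from v to span{e_j}.)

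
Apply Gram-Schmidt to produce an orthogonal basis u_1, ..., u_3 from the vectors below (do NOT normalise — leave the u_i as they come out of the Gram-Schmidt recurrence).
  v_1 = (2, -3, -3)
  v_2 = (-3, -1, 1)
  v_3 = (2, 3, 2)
Orthogonal basis:
  u_1 = (2, -3, -3)
  u_2 = (-27/11, -20/11, 2/11)
  u_3 = (39/103, -91/206, 143/206)

Apply the Gram-Schmidt recurrence
  u_1 = v_1
  u_i = v_i − Σ_{j<i} ((v_i · u_j) / (u_j · u_j)) · u_j.

Step by step this gives:
  u_1 = (2, -3, -3)
  u_2 = (-27/11, -20/11, 2/11)
  u_3 = (39/103, -91/206, 143/206)

Orthogonality check:
  u_2 · u_1 = 0 (should be 0)
  u_3 · u_1 = 0 (should be 0)
  u_3 · u_2 = 0 (should be 0)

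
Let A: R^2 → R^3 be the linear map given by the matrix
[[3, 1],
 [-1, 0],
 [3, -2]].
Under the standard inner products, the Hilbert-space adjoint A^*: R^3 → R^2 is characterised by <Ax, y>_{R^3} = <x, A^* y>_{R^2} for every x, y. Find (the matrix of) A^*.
A^* = A^T =
[[3, -1, 3],
 [1, 0, -2]]

For real matrices with standard dot products, the defining identity <Ax, y> = <x, A^* y> gives (Ax)^T y = x^T (A^*) y, i.e. x^T A^T y = x^T (A^*) y. Since this holds for all x, y, we must have A^* = A^T. Therefore
A^* =
[[3, -1, 3],
 [1, 0, -2]].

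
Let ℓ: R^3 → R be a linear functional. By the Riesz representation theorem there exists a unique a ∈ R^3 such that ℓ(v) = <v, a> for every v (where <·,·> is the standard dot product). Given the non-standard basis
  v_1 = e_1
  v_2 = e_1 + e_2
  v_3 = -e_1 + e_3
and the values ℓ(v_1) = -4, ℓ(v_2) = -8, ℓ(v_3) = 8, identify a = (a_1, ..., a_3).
a = (-4, -4, 4)

Write a = (a_1, ..., a_3) in the standard basis. For each basis vector v_i, ℓ(v_i) = <v_i, a> is a linear equation in the a_j's. Collect the n equations into a matrix system V a = ℓ, where row i of V is v_i (expressed in the standard basis). Since V is invertible (lower-triangular with 1s on the diagonal, up to permutation), solve by back-substitution:
  V =
[[1, 0, 0],
 [1, 1, 0],
 [-1, 0, 1]]
  V a = (-4, -8, 8)
Solving gives a = (-4, -4, 4).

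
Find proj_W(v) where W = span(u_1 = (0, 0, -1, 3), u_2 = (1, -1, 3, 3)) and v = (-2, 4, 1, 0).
proj_W(v) = (-6/41, 6/41, -35/82, -39/82)

Set up U = [u_1 | ... | u_2] ∈ R^(4×2). The projector onto W = col(U) is P = U (U^T U)^(-1) U^T.
Compute U^T U =
  [10, 6]
  [6, 20],
and U^T v = (-1, -3).
Solve U^T U · c = U^T v for the coefficients: c = (-1/82, -6/41). The projection is proj_W(v) = U c.
Check: (v - proj_W(v)) · u_1 = 0  (should be 0).
Check: (v - proj_W(v)) · u_2 = 0  (should be 0).
Result: proj_W(v) = (-6/41, 6/41, -35/82, -39/82).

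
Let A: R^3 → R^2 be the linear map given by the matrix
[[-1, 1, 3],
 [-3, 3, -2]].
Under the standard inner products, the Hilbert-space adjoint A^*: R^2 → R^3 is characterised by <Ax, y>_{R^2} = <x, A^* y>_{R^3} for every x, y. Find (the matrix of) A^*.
A^* = A^T =
[[-1, -3],
 [1, 3],
 [3, -2]]

For real matrices with standard dot products, the defining identity <Ax, y> = <x, A^* y> gives (Ax)^T y = x^T (A^*) y, i.e. x^T A^T y = x^T (A^*) y. Since this holds for all x, y, we must have A^* = A^T. Therefore
A^* =
[[-1, -3],
 [1, 3],
 [3, -2]].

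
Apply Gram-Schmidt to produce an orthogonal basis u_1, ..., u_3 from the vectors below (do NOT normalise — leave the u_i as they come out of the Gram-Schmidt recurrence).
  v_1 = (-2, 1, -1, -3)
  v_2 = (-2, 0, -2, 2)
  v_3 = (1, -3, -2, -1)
Orthogonal basis:
  u_1 = (-2, 1, -1, -3)
  u_2 = (-2, 0, -2, 2)
  u_3 = (1, -3, -2, -1)

Apply the Gram-Schmidt recurrence
  u_1 = v_1
  u_i = v_i − Σ_{j<i} ((v_i · u_j) / (u_j · u_j)) · u_j.

Step by step this gives:
  u_1 = (-2, 1, -1, -3)
  u_2 = (-2, 0, -2, 2)
  u_3 = (1, -3, -2, -1)

Orthogonality check:
  u_2 · u_1 = 0 (should be 0)
  u_3 · u_1 = 0 (should be 0)
  u_3 · u_2 = 0 (should be 0)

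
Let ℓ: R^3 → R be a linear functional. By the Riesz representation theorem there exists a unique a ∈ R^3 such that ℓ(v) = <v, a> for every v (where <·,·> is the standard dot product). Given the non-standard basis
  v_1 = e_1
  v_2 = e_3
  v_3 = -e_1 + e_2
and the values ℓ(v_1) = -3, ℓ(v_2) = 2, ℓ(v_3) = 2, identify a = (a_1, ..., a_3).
a = (-3, -1, 2)

Write a = (a_1, ..., a_3) in the standard basis. For each basis vector v_i, ℓ(v_i) = <v_i, a> is a linear equation in the a_j's. Collect the n equations into a matrix system V a = ℓ, where row i of V is v_i (expressed in the standard basis). Since V is invertible (lower-triangular with 1s on the diagonal, up to permutation), solve by back-substitution:
  V =
[[1, 0, 0],
 [0, 0, 1],
 [-1, 1, 0]]
  V a = (-3, 2, 2)
Solving gives a = (-3, -1, 2).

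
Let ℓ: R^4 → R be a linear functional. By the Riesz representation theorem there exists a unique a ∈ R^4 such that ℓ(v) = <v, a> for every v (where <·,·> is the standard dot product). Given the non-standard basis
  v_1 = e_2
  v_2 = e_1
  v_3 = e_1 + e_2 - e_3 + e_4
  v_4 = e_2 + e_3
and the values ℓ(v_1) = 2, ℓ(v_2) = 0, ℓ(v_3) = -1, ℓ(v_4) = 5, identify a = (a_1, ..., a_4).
a = (0, 2, 3, 0)

Write a = (a_1, ..., a_4) in the standard basis. For each basis vector v_i, ℓ(v_i) = <v_i, a> is a linear equation in the a_j's. Collect the n equations into a matrix system V a = ℓ, where row i of V is v_i (expressed in the standard basis). Since V is invertible (lower-triangular with 1s on the diagonal, up to permutation), solve by back-substitution:
  V =
[[0, 1, 0, 0],
 [1, 0, 0, 0],
 [1, 1, -1, 1],
 [0, 1, 1, 0]]
  V a = (2, 0, -1, 5)
Solving gives a = (0, 2, 3, 0).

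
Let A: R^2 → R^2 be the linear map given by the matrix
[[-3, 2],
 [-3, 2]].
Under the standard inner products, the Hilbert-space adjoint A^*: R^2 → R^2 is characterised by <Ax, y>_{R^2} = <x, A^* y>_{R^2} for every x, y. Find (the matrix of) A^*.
A^* = A^T =
[[-3, -3],
 [2, 2]]

For real matrices with standard dot products, the defining identity <Ax, y> = <x, A^* y> gives (Ax)^T y = x^T (A^*) y, i.e. x^T A^T y = x^T (A^*) y. Since this holds for all x, y, we must have A^* = A^T. Therefore
A^* =
[[-3, -3],
 [2, 2]].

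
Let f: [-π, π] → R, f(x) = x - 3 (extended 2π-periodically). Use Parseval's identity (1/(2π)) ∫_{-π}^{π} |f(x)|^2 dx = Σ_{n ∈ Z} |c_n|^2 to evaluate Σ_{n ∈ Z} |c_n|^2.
Σ |c_n|^2 = π^2/3 + 9

Expand and integrate term by term over [-π, π]:
  ∫ (x)^2 dx = 1·(2π^3/3); ∫ 2·1·(-3)·x dx = 0 (odd integrand); ∫ (-3)^2 dx = 9·2π.
So (1/(2π)) ∫_{-π}^{π} (x - 3)^2 dx = 1π^2/3 + 9 = π^2/3 + 9.
Parseval ⇒ Σ |c_n|^2 = π^2/3 + 9.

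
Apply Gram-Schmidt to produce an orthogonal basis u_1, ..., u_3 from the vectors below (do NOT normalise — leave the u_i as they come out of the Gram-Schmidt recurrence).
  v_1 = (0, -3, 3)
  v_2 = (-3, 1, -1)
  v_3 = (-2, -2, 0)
Orthogonal basis:
  u_1 = (0, -3, 3)
  u_2 = (-3, 0, 0)
  u_3 = (0, -1, -1)

Apply the Gram-Schmidt recurrence
  u_1 = v_1
  u_i = v_i − Σ_{j<i} ((v_i · u_j) / (u_j · u_j)) · u_j.

Step by step this gives:
  u_1 = (0, -3, 3)
  u_2 = (-3, 0, 0)
  u_3 = (0, -1, -1)

Orthogonality check:
  u_2 · u_1 = 0 (should be 0)
  u_3 · u_1 = 0 (should be 0)
  u_3 · u_2 = 0 (should be 0)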